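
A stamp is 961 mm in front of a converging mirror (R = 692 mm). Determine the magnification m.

m = -0.563

f = R/2 = 692/2 = 346.0 mm.
1/d_i = 1/f − 1/d_o = 1/(346.0) − 1/(961) = 0.001850, so d_i = 540.7 mm.
m = −d_i/d_o = −(540.7)/(961) = -0.563.
The image is real, inverted and reduced, in front of the mirror.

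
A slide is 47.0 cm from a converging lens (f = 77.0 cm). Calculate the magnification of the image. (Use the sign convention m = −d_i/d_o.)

m = +2.57

1/d_i = 1/f − 1/d_o = 1/(77.00) − 1/(47.0) = -0.008290, so d_i = -120.6 cm.
m = −d_i/d_o = −(-120.6)/(47.0) = +2.57.
The image is virtual, upright and enlarged, on the same side as the object.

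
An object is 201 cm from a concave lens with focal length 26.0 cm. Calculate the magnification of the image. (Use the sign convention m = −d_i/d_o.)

For a concave lens, f = -26.0 cm.
1/d_i = 1/f − 1/d_o = 1/(-26.00) − 1/(201) = -0.04344, so d_i = -23.02 cm.
m = −d_i/d_o = −(-23.02)/(201) = +0.115.
The image is virtual, upright and reduced, on the same side as the object.

m = +0.115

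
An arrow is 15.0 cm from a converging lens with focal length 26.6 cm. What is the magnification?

m = +2.29

1/d_i = 1/f − 1/d_o = 1/(26.60) − 1/(15.0) = -0.02907, so d_i = -34.40 cm.
m = −d_i/d_o = −(-34.40)/(15.0) = +2.29.
The image is virtual, upright and enlarged, on the same side as the object.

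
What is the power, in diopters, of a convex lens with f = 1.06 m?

P = 1/f = 1/(1.06 m) = +0.943 D.

P = +0.943 D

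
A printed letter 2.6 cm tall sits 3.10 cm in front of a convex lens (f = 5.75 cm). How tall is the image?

1/d_i = 1/f − 1/d_o = 1/(5.750) − 1/(3.10) = -0.1487, so d_i = -6.726 cm.
m = −d_i/d_o = +2.170.
|h_i| = |m|·h_o = 2.170 × 2.6 = 5.64 cm. The image is virtual, upright and enlarged, on the same side as the object.

5.64 cm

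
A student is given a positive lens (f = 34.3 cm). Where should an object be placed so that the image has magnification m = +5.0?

27.4 cm

m = −d_i/d_o ⇒ d_i = −m·d_o.
1/f = 1/d_o + 1/d_i = 1/d_o − 1/(m·d_o) = (1 − 1/m)/d_o, so d_o = f(1 − 1/m) = (34.30)(1 − 1/(+5.0)) = 27.4 cm.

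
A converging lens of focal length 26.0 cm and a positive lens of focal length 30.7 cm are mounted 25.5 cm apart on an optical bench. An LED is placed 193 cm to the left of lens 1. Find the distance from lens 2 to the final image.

3.96 cm

Lens 1: 1/d_i1 = 1/f₁ − 1/d_o1 = 1/(26.0) − 1/(193) = 0.03328, so d_i1 = 30.05 cm.
The intermediate image is 30.05 cm to the right of lens 1, which lies 4.550 cm to the right of lens 2 — a virtual object — so d_o2 = −4.550 cm.
Lens 2: 1/d_i2 = 1/f₂ − 1/d_o2 = 1/(30.7) − 1/(-4.550) = 0.2524, so d_i2 = 3.96 cm.
The final image is real, 3.96 cm to the right of lens 2 (overall magnification ≈ -0.14).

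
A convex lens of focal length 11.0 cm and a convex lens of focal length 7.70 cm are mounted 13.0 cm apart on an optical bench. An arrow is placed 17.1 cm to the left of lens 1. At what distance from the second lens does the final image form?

Lens 1: 1/d_i1 = 1/f₁ − 1/d_o1 = 1/(11.0) − 1/(17.1) = 0.03243, so d_i1 = 30.84 cm.
The intermediate image is 30.84 cm to the right of lens 1, which lies 17.84 cm to the right of lens 2 — a virtual object — so d_o2 = −17.84 cm.
Lens 2: 1/d_i2 = 1/f₂ − 1/d_o2 = 1/(7.70) − 1/(-17.84) = 0.1859, so d_i2 = 5.38 cm.
The final image is real, 5.38 cm to the right of lens 2 (overall magnification ≈ -0.54).

5.38 cm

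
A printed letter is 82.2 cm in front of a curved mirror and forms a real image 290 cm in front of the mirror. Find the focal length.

f = 64.0 cm (concave)

Real image ⇒ d_i = +290 cm.
1/f = 1/d_o + 1/d_i = 1/(82.2) + 1/(290) = 0.01561, so f = 64.0 cm.
Since f is positive, the curved mirror is concave.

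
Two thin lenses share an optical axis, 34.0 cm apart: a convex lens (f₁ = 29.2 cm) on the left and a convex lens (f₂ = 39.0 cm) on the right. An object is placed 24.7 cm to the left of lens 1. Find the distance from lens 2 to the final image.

Lens 1: 1/d_i1 = 1/f₁ − 1/d_o1 = 1/(29.2) − 1/(24.7) = -0.006239, so d_i1 = -160.3 cm.
The intermediate image is 160.3 cm to the left of lens 1 (virtual), which is 34.0 − (-160.3) = 194.3 cm to the left of lens 2, so d_o2 = +194.3 cm.
Lens 2: 1/d_i2 = 1/f₂ − 1/d_o2 = 1/(39.0) − 1/(194.3) = 0.02049, so d_i2 = 48.8 cm.
The final image is real, 48.8 cm to the right of lens 2 (overall magnification ≈ -1.6).

48.8 cm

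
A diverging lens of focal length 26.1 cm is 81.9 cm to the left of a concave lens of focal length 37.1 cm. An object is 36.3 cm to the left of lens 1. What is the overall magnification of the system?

m = +0.116

f₁ = −26.1 cm (diverging).
Lens 1: 1/d_i1 = 1/(-26.1) − 1/(36.3) = -0.06586, so d_i1 = -15.18 cm; m₁ = −d_i1/d_o1 = +0.4182.
d_o2 = 81.9 − (-15.18) = 97.08 cm.
f₂ = −37.1 cm (diverging).
Lens 2: 1/d_i2 = 1/(-37.1) − 1/(97.08) = -0.03725, so d_i2 = -26.84 cm; m₂ = −d_i2/d_o2 = +0.2765.
m = m₁·m₂ = (+0.4182)(+0.2765) = +0.116.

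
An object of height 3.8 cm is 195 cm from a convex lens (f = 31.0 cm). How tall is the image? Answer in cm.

0.718 cm

1/d_i = 1/f − 1/d_o = 1/(31.00) − 1/(195) = 0.02713, so d_i = 36.86 cm.
m = −d_i/d_o = -0.1890.
|h_i| = |m|·h_o = 0.1890 × 3.8 = 0.718 cm. The image is real, inverted and reduced, on the far side of the lens.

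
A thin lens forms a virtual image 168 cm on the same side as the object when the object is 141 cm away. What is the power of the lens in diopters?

Virtual image ⇒ d_i = −168 cm.
1/f = 1/d_o + 1/d_i = 1/(141) + 1/(-168) = 0.001140 cm⁻¹.
f = 877.3 cm = 8.773 m, so P = 1/f = +0.114 D.

P = +0.114 D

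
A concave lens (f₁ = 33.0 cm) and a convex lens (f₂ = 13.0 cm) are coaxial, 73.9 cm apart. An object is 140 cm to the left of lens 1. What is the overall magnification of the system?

f₁ = −33.0 cm (diverging).
Lens 1: 1/d_i1 = 1/(-33.0) − 1/(140) = -0.03745, so d_i1 = -26.71 cm; m₁ = −d_i1/d_o1 = +0.1908.
d_o2 = 73.9 − (-26.71) = 100.6 cm.
Lens 2: 1/d_i2 = 1/(13.0) − 1/(100.6) = 0.06698, so d_i2 = 14.93 cm; m₂ = −d_i2/d_o2 = -0.1484.
m = m₁·m₂ = (+0.1908)(-0.1484) = -0.0283.

m = -0.0283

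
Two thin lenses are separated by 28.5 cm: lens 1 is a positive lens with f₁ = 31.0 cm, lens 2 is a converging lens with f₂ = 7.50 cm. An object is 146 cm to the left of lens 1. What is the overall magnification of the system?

m = -0.110

Lens 1: 1/d_i1 = 1/(31.0) − 1/(146) = 0.02541, so d_i1 = 39.36 cm; m₁ = −d_i1/d_o1 = -0.2696.
d_o2 = 28.5 − (39.36) = -10.86 cm (virtual object).
Lens 2: 1/d_i2 = 1/(7.50) − 1/(-10.86) = 0.2254, so d_i2 = 4.436 cm; m₂ = −d_i2/d_o2 = +0.4085.
m = m₁·m₂ = (-0.2696)(+0.4085) = -0.110.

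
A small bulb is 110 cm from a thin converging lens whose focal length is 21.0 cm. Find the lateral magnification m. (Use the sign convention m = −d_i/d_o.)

m = -0.236

1/d_i = 1/f − 1/d_o = 1/(21.00) − 1/(110) = 0.03853, so d_i = 25.96 cm.
m = −d_i/d_o = −(25.96)/(110) = -0.236.
The image is real, inverted and reduced, on the far side of the lens.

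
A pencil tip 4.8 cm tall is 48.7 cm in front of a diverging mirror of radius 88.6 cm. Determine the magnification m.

m = +0.476

f = R/2 = 88.6/2 = 44.30 cm; for a diverging mirror, f = -44.30 cm.
1/d_i = 1/f − 1/d_o = 1/(-44.30) − 1/(48.7) = -0.04311, so d_i = -23.20 cm.
m = −d_i/d_o = −(-23.20)/(48.7) = +0.476.
The image is virtual, upright and reduced, behind the mirror.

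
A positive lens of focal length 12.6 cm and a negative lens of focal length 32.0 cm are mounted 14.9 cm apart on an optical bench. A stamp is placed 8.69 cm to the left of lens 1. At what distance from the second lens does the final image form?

Lens 1: 1/d_i1 = 1/f₁ − 1/d_o1 = 1/(12.6) − 1/(8.69) = -0.03571, so d_i1 = -28.00 cm.
The intermediate image is 28.00 cm to the left of lens 1 (virtual), which is 14.9 − (-28.00) = 42.90 cm to the left of lens 2, so d_o2 = +42.90 cm.
Lens 2 is diverging, so f₂ = −32.0 cm.
Lens 2: 1/d_i2 = 1/f₂ − 1/d_o2 = 1/(-32.0) − 1/(42.90) = -0.05456, so d_i2 = -18.3 cm.
The final image is virtual, 18.3 cm to the left of lens 2 (overall magnification ≈ 1.4).

18.3 cm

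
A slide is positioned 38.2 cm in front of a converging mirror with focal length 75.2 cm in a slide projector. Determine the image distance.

77.6 cm

Mirror equation: 1/d_i = 1/f − 1/d_o = 1/(75.20) − 1/(38.2) = 0.01330 − 0.02618 = -0.01288, so d_i = -77.6 cm.
The image is virtual, upright and enlarged, behind the mirror.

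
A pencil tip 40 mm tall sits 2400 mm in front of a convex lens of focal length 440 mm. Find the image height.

1/d_i = 1/f − 1/d_o = 1/(440.0) − 1/(2400) = 0.001856, so d_i = 538.8 mm.
m = −d_i/d_o = -0.2245.
|h_i| = |m|·h_o = 0.2245 × 40 = 8.98 mm. The image is real, inverted and reduced, on the far side of the lens.

8.98 mm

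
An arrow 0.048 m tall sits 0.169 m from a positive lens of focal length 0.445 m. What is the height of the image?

1/d_i = 1/f − 1/d_o = 1/(0.4450) − 1/(0.169) = -3.670, so d_i = -0.2725 m.
m = −d_i/d_o = +1.612.
|h_i| = |m|·h_o = 1.612 × 0.048 = 0.0774 m. The image is virtual, upright and enlarged, on the same side as the object.

0.0774 m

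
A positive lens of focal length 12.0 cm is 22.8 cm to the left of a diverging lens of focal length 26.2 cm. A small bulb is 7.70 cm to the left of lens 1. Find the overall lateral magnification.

Lens 1: 1/d_i1 = 1/(12.0) − 1/(7.70) = -0.04654, so d_i1 = -21.49 cm; m₁ = −d_i1/d_o1 = +2.791.
d_o2 = 22.8 − (-21.49) = 44.29 cm.
f₂ = −26.2 cm (diverging).
Lens 2: 1/d_i2 = 1/(-26.2) − 1/(44.29) = -0.06075, so d_i2 = -16.46 cm; m₂ = −d_i2/d_o2 = +0.3717.
m = m₁·m₂ = (+2.791)(+0.3717) = +1.04.

m = +1.04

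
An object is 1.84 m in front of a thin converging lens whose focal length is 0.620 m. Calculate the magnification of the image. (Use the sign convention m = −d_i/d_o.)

m = -0.508

1/d_i = 1/f − 1/d_o = 1/(0.6200) − 1/(1.84) = 1.069, so d_i = 0.9351 m.
m = −d_i/d_o = −(0.9351)/(1.84) = -0.508.
The image is real, inverted and reduced, on the far side of the lens.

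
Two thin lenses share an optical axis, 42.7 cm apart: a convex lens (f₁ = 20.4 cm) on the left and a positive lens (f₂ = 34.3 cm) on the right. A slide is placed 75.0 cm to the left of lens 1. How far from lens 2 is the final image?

Lens 1: 1/d_i1 = 1/f₁ − 1/d_o1 = 1/(20.4) − 1/(75.0) = 0.03569, so d_i1 = 28.02 cm.
The intermediate image is 28.02 cm to the right of lens 1, which is 42.7 − (28.02) = 14.68 cm to the left of lens 2, so d_o2 = +14.68 cm.
Lens 2: 1/d_i2 = 1/f₂ − 1/d_o2 = 1/(34.3) − 1/(14.68) = -0.03897, so d_i2 = -25.7 cm.
The final image is virtual, 25.7 cm to the left of lens 2 (overall magnification ≈ -0.65).

25.7 cm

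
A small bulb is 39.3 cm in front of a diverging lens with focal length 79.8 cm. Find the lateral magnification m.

m = +0.670

For a diverging lens, f = -79.8 cm.
1/d_i = 1/f − 1/d_o = 1/(-79.80) − 1/(39.3) = -0.03798, so d_i = -26.33 cm.
m = −d_i/d_o = −(-26.33)/(39.3) = +0.670.
The image is virtual, upright and reduced, on the same side as the object.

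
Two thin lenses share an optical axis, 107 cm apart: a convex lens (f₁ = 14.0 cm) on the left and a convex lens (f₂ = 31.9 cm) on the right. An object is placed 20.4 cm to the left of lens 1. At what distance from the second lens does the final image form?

Lens 1: 1/d_i1 = 1/f₁ − 1/d_o1 = 1/(14.0) − 1/(20.4) = 0.02241, so d_i1 = 44.63 cm.
The intermediate image is 44.63 cm to the right of lens 1, which is 107 − (44.63) = 62.37 cm to the left of lens 2, so d_o2 = +62.37 cm.
Lens 2: 1/d_i2 = 1/f₂ − 1/d_o2 = 1/(31.9) − 1/(62.37) = 0.01531, so d_i2 = 65.3 cm.
The final image is real, 65.3 cm to the right of lens 2 (overall magnification ≈ 2.3).

65.3 cm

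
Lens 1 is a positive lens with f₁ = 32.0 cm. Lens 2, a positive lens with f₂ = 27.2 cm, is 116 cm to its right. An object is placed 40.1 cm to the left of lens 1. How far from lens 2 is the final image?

16.6 cm

Lens 1: 1/d_i1 = 1/f₁ − 1/d_o1 = 1/(32.0) − 1/(40.1) = 0.006312, so d_i1 = 158.4 cm.
The intermediate image is 158.4 cm to the right of lens 1, which lies 42.40 cm to the right of lens 2 — a virtual object — so d_o2 = −42.40 cm.
Lens 2: 1/d_i2 = 1/f₂ − 1/d_o2 = 1/(27.2) − 1/(-42.40) = 0.06035, so d_i2 = 16.6 cm.
The final image is real, 16.6 cm to the right of lens 2 (overall magnification ≈ -1.5).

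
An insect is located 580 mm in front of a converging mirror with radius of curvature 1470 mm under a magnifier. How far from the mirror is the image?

2750 mm

f = R/2 = 1470/2 = 735.0 mm.
Mirror equation: 1/q = 1/f − 1/p = 1/(735.0) − 1/(580) = 0.001361 − 0.001724 = -0.0003636, so q = -2750 mm.
The image is virtual, upright and enlarged, behind the mirror.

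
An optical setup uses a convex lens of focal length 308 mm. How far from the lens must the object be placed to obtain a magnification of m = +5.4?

m = −d_i/d_o ⇒ d_i = −m·d_o.
1/f = 1/d_o + 1/d_i = 1/d_o − 1/(m·d_o) = (1 − 1/m)/d_o, so d_o = f(1 − 1/m) = (308.0)(1 − 1/(+5.4)) = 251 mm.

251 mm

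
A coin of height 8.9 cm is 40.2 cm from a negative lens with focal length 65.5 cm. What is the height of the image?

For a negative lens, f = -65.5 cm.
1/d_i = 1/f − 1/d_o = 1/(-65.50) − 1/(40.2) = -0.04014, so d_i = -24.91 cm.
m = −d_i/d_o = +0.6197.
|h_i| = |m|·h_o = 0.6197 × 8.9 = 5.52 cm. The image is virtual, upright and reduced, on the same side as the object.

5.52 cm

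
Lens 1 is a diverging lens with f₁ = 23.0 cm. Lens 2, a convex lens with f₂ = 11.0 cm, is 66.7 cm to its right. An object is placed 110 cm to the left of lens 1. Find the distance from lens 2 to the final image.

12.6 cm

Lens 1 is diverging, so f₁ = −23.0 cm.
Lens 1: 1/d_i1 = 1/f₁ − 1/d_o1 = 1/(-23.0) − 1/(110) = -0.05257, so d_i1 = -19.02 cm.
The intermediate image is 19.02 cm to the left of lens 1 (virtual), which is 66.7 − (-19.02) = 85.72 cm to the left of lens 2, so d_o2 = +85.72 cm.
Lens 2: 1/d_i2 = 1/f₂ − 1/d_o2 = 1/(11.0) − 1/(85.72) = 0.07924, so d_i2 = 12.6 cm.
The final image is real, 12.6 cm to the right of lens 2 (overall magnification ≈ -0.025).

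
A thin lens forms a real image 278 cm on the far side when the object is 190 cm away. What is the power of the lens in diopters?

P = +0.886 D

d_i = +278 cm.
1/f = 1/d_o + 1/d_i = 1/(190) + 1/(278) = 0.008860 cm⁻¹.
f = 112.9 cm = 1.129 m, so P = 1/f = +0.886 D.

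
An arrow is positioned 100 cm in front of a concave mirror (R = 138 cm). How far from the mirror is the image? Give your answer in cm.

223 cm

f = R/2 = 138/2 = 69.00 cm.
Mirror equation: 1/v = 1/f − 1/u = 1/(69.00) − 1/(100) = 0.01449 − 0.01000 = 0.004493, so v = 223 cm.
The image is real, inverted and enlarged, in front of the mirror.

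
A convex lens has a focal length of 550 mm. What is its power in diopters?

P = +1.82 D

f = 55.0 cm = 0.550 m.
P = 1/f = 1/(0.550 m) = +1.82 D.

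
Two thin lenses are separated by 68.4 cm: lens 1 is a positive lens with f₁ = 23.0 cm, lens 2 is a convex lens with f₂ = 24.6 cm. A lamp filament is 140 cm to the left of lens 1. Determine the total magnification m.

m = +0.297

Lens 1: 1/d_i1 = 1/(23.0) − 1/(140) = 0.03634, so d_i1 = 27.52 cm; m₁ = −d_i1/d_o1 = -0.1966.
d_o2 = 68.4 − (27.52) = 40.88 cm.
Lens 2: 1/d_i2 = 1/(24.6) − 1/(40.88) = 0.01619, so d_i2 = 61.77 cm; m₂ = −d_i2/d_o2 = -1.511.
m = m₁·m₂ = (-0.1966)(-1.511) = +0.297.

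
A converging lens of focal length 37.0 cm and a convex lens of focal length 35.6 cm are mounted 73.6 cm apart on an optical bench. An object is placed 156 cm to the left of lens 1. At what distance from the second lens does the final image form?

85.1 cm

Lens 1: 1/d_i1 = 1/f₁ − 1/d_o1 = 1/(37.0) − 1/(156) = 0.02062, so d_i1 = 48.50 cm.
The intermediate image is 48.50 cm to the right of lens 1, which is 73.6 − (48.50) = 25.10 cm to the left of lens 2, so d_o2 = +25.10 cm.
Lens 2: 1/d_i2 = 1/f₂ − 1/d_o2 = 1/(35.6) − 1/(25.10) = -0.01175, so d_i2 = -85.1 cm.
The final image is virtual, 85.1 cm to the left of lens 2 (overall magnification ≈ -1.1).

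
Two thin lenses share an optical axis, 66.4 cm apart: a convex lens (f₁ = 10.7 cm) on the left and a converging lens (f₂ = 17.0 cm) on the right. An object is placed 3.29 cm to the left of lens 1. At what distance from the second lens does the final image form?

Lens 1: 1/d_i1 = 1/f₁ − 1/d_o1 = 1/(10.7) − 1/(3.29) = -0.2105, so d_i1 = -4.751 cm.
The intermediate image is 4.751 cm to the left of lens 1 (virtual), which is 66.4 − (-4.751) = 71.15 cm to the left of lens 2, so d_o2 = +71.15 cm.
Lens 2: 1/d_i2 = 1/f₂ − 1/d_o2 = 1/(17.0) − 1/(71.15) = 0.04477, so d_i2 = 22.3 cm.
The final image is real, 22.3 cm to the right of lens 2 (overall magnification ≈ -0.45).

22.3 cm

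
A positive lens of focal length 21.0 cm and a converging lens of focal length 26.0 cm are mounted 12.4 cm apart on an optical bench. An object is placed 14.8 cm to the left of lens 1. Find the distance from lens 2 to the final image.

44.5 cm

Lens 1: 1/d_i1 = 1/f₁ − 1/d_o1 = 1/(21.0) − 1/(14.8) = -0.01995, so d_i1 = -50.13 cm.
The intermediate image is 50.13 cm to the left of lens 1 (virtual), which is 12.4 − (-50.13) = 62.53 cm to the left of lens 2, so d_o2 = +62.53 cm.
Lens 2: 1/d_i2 = 1/f₂ − 1/d_o2 = 1/(26.0) − 1/(62.53) = 0.02247, so d_i2 = 44.5 cm.
The final image is real, 44.5 cm to the right of lens 2 (overall magnification ≈ -2.4).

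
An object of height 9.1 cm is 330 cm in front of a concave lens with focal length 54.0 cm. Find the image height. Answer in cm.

1.28 cm

For a concave lens, f = -54.0 cm.
1/d_i = 1/f − 1/d_o = 1/(-54.00) − 1/(330) = -0.02155, so d_i = -46.41 cm.
m = −d_i/d_o = +0.1406.
|h_i| = |m|·h_o = 0.1406 × 9.1 = 1.28 cm. The image is virtual, upright and reduced, on the same side as the object.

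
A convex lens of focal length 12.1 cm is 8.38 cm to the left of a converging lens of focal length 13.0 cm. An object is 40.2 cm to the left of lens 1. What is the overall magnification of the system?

Lens 1: 1/d_i1 = 1/(12.1) − 1/(40.2) = 0.05777, so d_i1 = 17.31 cm; m₁ = −d_i1/d_o1 = -0.4306.
d_o2 = 8.38 − (17.31) = -8.930 cm (virtual object).
Lens 2: 1/d_i2 = 1/(13.0) − 1/(-8.930) = 0.1889, so d_i2 = 5.294 cm; m₂ = −d_i2/d_o2 = +0.5928.
m = m₁·m₂ = (-0.4306)(+0.5928) = -0.255.

m = -0.255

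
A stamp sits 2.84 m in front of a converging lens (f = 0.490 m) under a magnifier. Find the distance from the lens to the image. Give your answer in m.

Lens equation: 1/q = 1/f − 1/p = 1/(0.4900) − 1/(2.84) = 2.041 − 0.3521 = 1.689, so q = 0.592 m.
The image is real, inverted and reduced, on the far side of the lens.

0.592 m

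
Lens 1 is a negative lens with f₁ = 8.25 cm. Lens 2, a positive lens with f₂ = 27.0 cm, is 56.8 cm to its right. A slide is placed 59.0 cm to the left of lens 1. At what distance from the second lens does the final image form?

Lens 1 is diverging, so f₁ = −8.25 cm.
Lens 1: 1/d_i1 = 1/f₁ − 1/d_o1 = 1/(-8.25) − 1/(59.0) = -0.1382, so d_i1 = -7.238 cm.
The intermediate image is 7.238 cm to the left of lens 1 (virtual), which is 56.8 − (-7.238) = 64.04 cm to the left of lens 2, so d_o2 = +64.04 cm.
Lens 2: 1/d_i2 = 1/f₂ − 1/d_o2 = 1/(27.0) − 1/(64.04) = 0.02142, so d_i2 = 46.7 cm.
The final image is real, 46.7 cm to the right of lens 2 (overall magnification ≈ -0.089).

46.7 cm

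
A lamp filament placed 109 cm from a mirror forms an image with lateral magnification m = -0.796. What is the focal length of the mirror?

m = −d_i/d_o ⇒ d_i = −m·d_o = −(-0.796)·(109) = 86.76 cm.
1/f = 1/d_o + 1/d_i = 1/(109) + 1/(86.76) = 0.02070, so f = 48.3 cm.
Since f is positive, the mirror is concave.

f = 48.3 cm (concave)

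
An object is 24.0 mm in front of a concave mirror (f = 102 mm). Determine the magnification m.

1/d_i = 1/f − 1/d_o = 1/(102.0) − 1/(24.0) = -0.03186, so d_i = -31.38 mm.
m = −d_i/d_o = −(-31.38)/(24.0) = +1.31.
The image is virtual, upright and enlarged, behind the mirror.

m = +1.31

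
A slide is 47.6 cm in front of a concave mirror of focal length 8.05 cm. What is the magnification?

m = -0.204

1/d_i = 1/f − 1/d_o = 1/(8.050) − 1/(47.6) = 0.1032, so d_i = 9.688 cm.
m = −d_i/d_o = −(9.688)/(47.6) = -0.204.
The image is real, inverted and reduced, in front of the mirror.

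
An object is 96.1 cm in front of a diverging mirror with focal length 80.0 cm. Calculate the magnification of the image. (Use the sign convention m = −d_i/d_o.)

For a diverging mirror, f = -80.0 cm.
1/d_i = 1/f − 1/d_o = 1/(-80.00) − 1/(96.1) = -0.02291, so d_i = -43.66 cm.
m = −d_i/d_o = −(-43.66)/(96.1) = +0.454.
The image is virtual, upright and reduced, behind the mirror.

m = +0.454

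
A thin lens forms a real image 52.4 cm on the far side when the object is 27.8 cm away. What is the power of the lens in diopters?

d_i = +52.4 cm.
1/f = 1/d_o + 1/d_i = 1/(27.8) + 1/(52.4) = 0.05506 cm⁻¹.
f = 18.16 cm = 0.1816 m, so P = 1/f = +5.51 D.

P = +5.51 D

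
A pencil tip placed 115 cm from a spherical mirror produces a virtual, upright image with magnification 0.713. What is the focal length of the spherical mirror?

m = −d_i/d_o ⇒ d_i = −m·d_o = −(+0.713)·(115) = -81.99 cm.
1/f = 1/d_o + 1/d_i = 1/(115) + 1/(-81.99) = -0.003501, so f = -286 cm.
Since f is negative, the spherical mirror is convex.

f = -286 cm (convex)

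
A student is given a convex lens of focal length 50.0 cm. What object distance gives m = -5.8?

m = −d_i/d_o ⇒ d_i = −m·d_o.
1/f = 1/d_o + 1/d_i = 1/d_o − 1/(m·d_o) = (1 − 1/m)/d_o, so d_o = f(1 − 1/m) = (50.00)(1 − 1/(-5.8)) = 58.6 cm.

58.6 cm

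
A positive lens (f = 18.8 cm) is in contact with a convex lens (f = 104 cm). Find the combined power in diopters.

P₁ = 1/f₁ = 1/(0.188 m) = +5.319 D; P₂ = 1/f₂ = 1/(1.04 m) = +0.9615 D.
For thin lenses in contact, P = P₁ + P₂ = (+5.319) + (+0.9615) = +6.28 D.

P = +6.28 D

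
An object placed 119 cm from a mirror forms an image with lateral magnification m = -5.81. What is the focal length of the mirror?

m = −d_i/d_o ⇒ d_i = −m·d_o = −(-5.81)·(119) = 691.4 cm.
1/f = 1/d_o + 1/d_i = 1/(119) + 1/(691.4) = 0.009850, so f = 102 cm.
Since f is positive, the mirror is concave.

f = 102 cm (concave)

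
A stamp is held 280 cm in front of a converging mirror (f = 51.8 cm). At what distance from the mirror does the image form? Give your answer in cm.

Mirror equation: 1/q = 1/f − 1/p = 1/(51.80) − 1/(280) = 0.01931 − 0.003571 = 0.01573, so q = 63.6 cm.
The image is real, inverted and reduced, in front of the mirror.

63.6 cm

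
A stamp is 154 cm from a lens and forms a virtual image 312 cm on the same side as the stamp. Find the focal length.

Virtual image ⇒ d_i = −312 cm.
1/f = 1/d_o + 1/d_i = 1/(154) + 1/(-312) = 0.003288, so f = 304 cm.
Since f is positive, the lens is converging.

f = 304 cm (converging)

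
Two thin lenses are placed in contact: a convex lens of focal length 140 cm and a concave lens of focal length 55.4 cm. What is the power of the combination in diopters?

P = -1.09 D

P₁ = 1/f₁ = 1/(1.40 m) = +0.7143 D; P₂ = 1/f₂ = 1/(-0.554 m) = -1.805 D.
For thin lenses in contact, P = P₁ + P₂ = (+0.7143) + (-1.805) = -1.09 D.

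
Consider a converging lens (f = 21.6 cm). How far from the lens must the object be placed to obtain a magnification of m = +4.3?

16.6 cm

m = −d_i/d_o ⇒ d_i = −m·d_o.
1/f = 1/d_o + 1/d_i = 1/d_o − 1/(m·d_o) = (1 − 1/m)/d_o, so d_o = f(1 − 1/m) = (21.60)(1 − 1/(+4.3)) = 16.6 cm.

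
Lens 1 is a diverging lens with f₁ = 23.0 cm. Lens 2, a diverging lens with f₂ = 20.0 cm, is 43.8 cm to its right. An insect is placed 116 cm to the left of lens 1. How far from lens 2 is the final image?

Lens 1 is diverging, so f₁ = −23.0 cm.
Lens 1: 1/d_i1 = 1/f₁ − 1/d_o1 = 1/(-23.0) − 1/(116) = -0.05210, so d_i1 = -19.19 cm.
The intermediate image is 19.19 cm to the left of lens 1 (virtual), which is 43.8 − (-19.19) = 62.99 cm to the left of lens 2, so d_o2 = +62.99 cm.
Lens 2 is diverging, so f₂ = −20.0 cm.
Lens 2: 1/d_i2 = 1/f₂ − 1/d_o2 = 1/(-20.0) − 1/(62.99) = -0.06588, so d_i2 = -15.2 cm.
The final image is virtual, 15.2 cm to the left of lens 2 (overall magnification ≈ 0.040).

15.2 cm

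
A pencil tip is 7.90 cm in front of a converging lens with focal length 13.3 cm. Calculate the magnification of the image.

1/d_i = 1/f − 1/d_o = 1/(13.30) − 1/(7.90) = -0.05139, so d_i = -19.46 cm.
m = −d_i/d_o = −(-19.46)/(7.90) = +2.46.
The image is virtual, upright and enlarged, on the same side as the object.

m = +2.46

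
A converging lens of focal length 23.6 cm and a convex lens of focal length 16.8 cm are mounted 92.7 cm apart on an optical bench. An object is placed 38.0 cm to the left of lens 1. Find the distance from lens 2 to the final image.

37.5 cm

Lens 1: 1/d_i1 = 1/f₁ − 1/d_o1 = 1/(23.6) − 1/(38.0) = 0.01606, so d_i1 = 62.28 cm.
The intermediate image is 62.28 cm to the right of lens 1, which is 92.7 − (62.28) = 30.42 cm to the left of lens 2, so d_o2 = +30.42 cm.
Lens 2: 1/d_i2 = 1/f₂ − 1/d_o2 = 1/(16.8) − 1/(30.42) = 0.02665, so d_i2 = 37.5 cm.
The final image is real, 37.5 cm to the right of lens 2 (overall magnification ≈ 2.0).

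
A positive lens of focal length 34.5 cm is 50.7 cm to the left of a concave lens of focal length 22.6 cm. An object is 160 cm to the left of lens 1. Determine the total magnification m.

m = -0.212

Lens 1: 1/d_i1 = 1/(34.5) − 1/(160) = 0.02274, so d_i1 = 43.98 cm; m₁ = −d_i1/d_o1 = -0.2749.
d_o2 = 50.7 − (43.98) = 6.720 cm.
f₂ = −22.6 cm (diverging).
Lens 2: 1/d_i2 = 1/(-22.6) − 1/(6.720) = -0.1931, so d_i2 = -5.180 cm; m₂ = −d_i2/d_o2 = +0.7708.
m = m₁·m₂ = (-0.2749)(+0.7708) = -0.212.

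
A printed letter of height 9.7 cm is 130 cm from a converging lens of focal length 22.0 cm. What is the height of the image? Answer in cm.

1.98 cm

1/d_i = 1/f − 1/d_o = 1/(22.00) − 1/(130) = 0.03776, so d_i = 26.48 cm.
m = −d_i/d_o = -0.2037.
|h_i| = |m|·h_o = 0.2037 × 9.7 = 1.98 cm. The image is real, inverted and reduced, on the far side of the lens.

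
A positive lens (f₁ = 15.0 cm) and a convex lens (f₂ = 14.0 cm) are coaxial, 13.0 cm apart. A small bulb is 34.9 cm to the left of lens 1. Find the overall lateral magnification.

Lens 1: 1/d_i1 = 1/(15.0) − 1/(34.9) = 0.03801, so d_i1 = 26.31 cm; m₁ = −d_i1/d_o1 = -0.7539.
d_o2 = 13.0 − (26.31) = -13.31 cm (virtual object).
Lens 2: 1/d_i2 = 1/(14.0) − 1/(-13.31) = 0.1466, so d_i2 = 6.823 cm; m₂ = −d_i2/d_o2 = +0.5126.
m = m₁·m₂ = (-0.7539)(+0.5126) = -0.386.

m = -0.386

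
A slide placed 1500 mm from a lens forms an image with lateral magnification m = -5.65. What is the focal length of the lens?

m = −d_i/d_o ⇒ d_i = −m·d_o = −(-5.65)·(1500) = 8475 mm.
1/f = 1/d_o + 1/d_i = 1/(1500) + 1/(8475) = 0.0007847, so f = 1270 mm.
Since f is positive, the lens is converging.

f = 1270 mm (converging)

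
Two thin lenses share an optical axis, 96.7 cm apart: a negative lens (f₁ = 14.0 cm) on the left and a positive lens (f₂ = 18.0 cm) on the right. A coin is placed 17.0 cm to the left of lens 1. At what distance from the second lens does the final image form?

21.8 cm

Lens 1 is diverging, so f₁ = −14.0 cm.
Lens 1: 1/d_i1 = 1/f₁ − 1/d_o1 = 1/(-14.0) − 1/(17.0) = -0.1303, so d_i1 = -7.677 cm.
The intermediate image is 7.677 cm to the left of lens 1 (virtual), which is 96.7 − (-7.677) = 104.4 cm to the left of lens 2, so d_o2 = +104.4 cm.
Lens 2: 1/d_i2 = 1/f₂ − 1/d_o2 = 1/(18.0) − 1/(104.4) = 0.04598, so d_i2 = 21.8 cm.
The final image is real, 21.8 cm to the right of lens 2 (overall magnification ≈ -0.094).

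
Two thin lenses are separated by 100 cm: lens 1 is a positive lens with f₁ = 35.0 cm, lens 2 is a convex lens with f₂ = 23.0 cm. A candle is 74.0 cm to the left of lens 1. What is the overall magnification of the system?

Lens 1: 1/d_i1 = 1/(35.0) − 1/(74.0) = 0.01506, so d_i1 = 66.41 cm; m₁ = −d_i1/d_o1 = -0.8974.
d_o2 = 100 − (66.41) = 33.59 cm.
Lens 2: 1/d_i2 = 1/(23.0) − 1/(33.59) = 0.01371, so d_i2 = 72.95 cm; m₂ = −d_i2/d_o2 = -2.172.
m = m₁·m₂ = (-0.8974)(-2.172) = +1.95.

m = +1.95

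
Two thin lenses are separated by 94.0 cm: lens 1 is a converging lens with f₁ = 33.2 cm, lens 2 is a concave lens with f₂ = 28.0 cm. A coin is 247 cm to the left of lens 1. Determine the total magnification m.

Lens 1: 1/d_i1 = 1/(33.2) − 1/(247) = 0.02607, so d_i1 = 38.36 cm; m₁ = −d_i1/d_o1 = -0.1553.
d_o2 = 94.0 − (38.36) = 55.64 cm.
f₂ = −28.0 cm (diverging).
Lens 2: 1/d_i2 = 1/(-28.0) − 1/(55.64) = -0.05369, so d_i2 = -18.63 cm; m₂ = −d_i2/d_o2 = +0.3348.
m = m₁·m₂ = (-0.1553)(+0.3348) = -0.0520.

m = -0.0520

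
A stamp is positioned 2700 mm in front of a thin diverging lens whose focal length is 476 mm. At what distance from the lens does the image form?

405 mm

For a diverging lens, f = -476 mm.
Lens equation: 1/d_i = 1/f − 1/d_o = 1/(-476.0) − 1/(2700) = -0.002101 − 0.0003704 = -0.002471, so d_i = -405 mm.
The image is virtual, upright and reduced, on the same side as the object.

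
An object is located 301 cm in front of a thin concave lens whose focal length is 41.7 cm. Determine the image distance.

36.6 cm

For a concave lens, f = -41.7 cm.
Lens equation: 1/s_i = 1/f − 1/s_o = 1/(-41.70) − 1/(301) = -0.02398 − 0.003322 = -0.02730, so s_i = -36.6 cm.
The image is virtual, upright and reduced, on the same side as the object.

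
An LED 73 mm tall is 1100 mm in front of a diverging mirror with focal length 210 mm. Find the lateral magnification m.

For a diverging mirror, f = -210 mm.
1/d_i = 1/f − 1/d_o = 1/(-210.0) − 1/(1100) = -0.005671, so d_i = -176.3 mm.
m = −d_i/d_o = −(-176.3)/(1100) = +0.160.
The image is virtual, upright and reduced, behind the mirror.

m = +0.160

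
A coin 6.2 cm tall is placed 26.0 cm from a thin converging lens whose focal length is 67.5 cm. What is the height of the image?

10.1 cm

1/d_i = 1/f − 1/d_o = 1/(67.50) − 1/(26.0) = -0.02365, so d_i = -42.29 cm.
m = −d_i/d_o = +1.627.
|h_i| = |m|·h_o = 1.627 × 6.2 = 10.1 cm. The image is virtual, upright and enlarged, on the same side as the object.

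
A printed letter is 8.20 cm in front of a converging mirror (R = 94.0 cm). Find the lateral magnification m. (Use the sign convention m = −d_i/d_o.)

m = +1.21

f = R/2 = 94.0/2 = 47.00 cm.
1/d_i = 1/f − 1/d_o = 1/(47.00) − 1/(8.20) = -0.1007, so d_i = -9.933 cm.
m = −d_i/d_o = −(-9.933)/(8.20) = +1.21.
The image is virtual, upright and enlarged, behind the mirror.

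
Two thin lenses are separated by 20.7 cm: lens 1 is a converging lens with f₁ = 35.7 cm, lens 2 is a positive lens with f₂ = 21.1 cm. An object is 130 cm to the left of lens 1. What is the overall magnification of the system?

Lens 1: 1/d_i1 = 1/(35.7) − 1/(130) = 0.02032, so d_i1 = 49.22 cm; m₁ = −d_i1/d_o1 = -0.3786.
d_o2 = 20.7 − (49.22) = -28.52 cm (virtual object).
Lens 2: 1/d_i2 = 1/(21.1) − 1/(-28.52) = 0.08246, so d_i2 = 12.13 cm; m₂ = −d_i2/d_o2 = +0.4252.
m = m₁·m₂ = (-0.3786)(+0.4252) = -0.161.

m = -0.161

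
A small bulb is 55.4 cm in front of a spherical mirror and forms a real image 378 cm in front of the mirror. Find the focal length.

Real image ⇒ d_i = +378 cm.
1/f = 1/d_o + 1/d_i = 1/(55.4) + 1/(378) = 0.02070, so f = 48.3 cm.
Since f is positive, the spherical mirror is concave.

f = 48.3 cm (concave)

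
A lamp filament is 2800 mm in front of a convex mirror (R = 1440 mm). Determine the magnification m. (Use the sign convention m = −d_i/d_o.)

f = R/2 = 1440/2 = 720.0 mm; for a convex mirror, f = -720.0 mm.
1/d_i = 1/f − 1/d_o = 1/(-720.0) − 1/(2800) = -0.001746, so d_i = -572.7 mm.
m = −d_i/d_o = −(-572.7)/(2800) = +0.205.
The image is virtual, upright and reduced, behind the mirror.

m = +0.205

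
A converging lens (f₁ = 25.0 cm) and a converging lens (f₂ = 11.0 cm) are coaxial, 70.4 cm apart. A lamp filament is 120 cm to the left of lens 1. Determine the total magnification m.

Lens 1: 1/d_i1 = 1/(25.0) − 1/(120) = 0.03167, so d_i1 = 31.58 cm; m₁ = −d_i1/d_o1 = -0.2632.
d_o2 = 70.4 − (31.58) = 38.82 cm.
Lens 2: 1/d_i2 = 1/(11.0) − 1/(38.82) = 0.06515, so d_i2 = 15.35 cm; m₂ = −d_i2/d_o2 = -0.3954.
m = m₁·m₂ = (-0.2632)(-0.3954) = +0.104.

m = +0.104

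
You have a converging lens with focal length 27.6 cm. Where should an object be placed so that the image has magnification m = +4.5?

21.5 cm

m = −d_i/d_o ⇒ d_i = −m·d_o.
1/f = 1/d_o + 1/d_i = 1/d_o − 1/(m·d_o) = (1 − 1/m)/d_o, so d_o = f(1 − 1/m) = (27.60)(1 − 1/(+4.5)) = 21.5 cm.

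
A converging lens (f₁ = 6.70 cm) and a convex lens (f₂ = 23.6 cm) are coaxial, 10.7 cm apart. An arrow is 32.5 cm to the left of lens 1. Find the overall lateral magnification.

m = -0.287

Lens 1: 1/d_i1 = 1/(6.70) − 1/(32.5) = 0.1185, so d_i1 = 8.440 cm; m₁ = −d_i1/d_o1 = -0.2597.
d_o2 = 10.7 − (8.440) = 2.260 cm.
Lens 2: 1/d_i2 = 1/(23.6) − 1/(2.260) = -0.4001, so d_i2 = -2.499 cm; m₂ = −d_i2/d_o2 = +1.106.
m = m₁·m₂ = (-0.2597)(+1.106) = -0.287.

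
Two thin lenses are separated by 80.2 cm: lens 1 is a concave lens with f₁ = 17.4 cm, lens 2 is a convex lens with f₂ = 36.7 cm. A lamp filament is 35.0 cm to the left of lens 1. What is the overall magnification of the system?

m = -0.221

f₁ = −17.4 cm (diverging).
Lens 1: 1/d_i1 = 1/(-17.4) − 1/(35.0) = -0.08604, so d_i1 = -11.62 cm; m₁ = −d_i1/d_o1 = +0.3320.
d_o2 = 80.2 − (-11.62) = 91.82 cm.
Lens 2: 1/d_i2 = 1/(36.7) − 1/(91.82) = 0.01636, so d_i2 = 61.14 cm; m₂ = −d_i2/d_o2 = -0.6658.
m = m₁·m₂ = (+0.3320)(-0.6658) = -0.221.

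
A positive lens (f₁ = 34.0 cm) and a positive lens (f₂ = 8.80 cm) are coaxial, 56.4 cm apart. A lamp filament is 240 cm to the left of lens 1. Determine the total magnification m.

m = +0.182

Lens 1: 1/d_i1 = 1/(34.0) − 1/(240) = 0.02525, so d_i1 = 39.61 cm; m₁ = −d_i1/d_o1 = -0.1650.
d_o2 = 56.4 − (39.61) = 16.79 cm.
Lens 2: 1/d_i2 = 1/(8.80) − 1/(16.79) = 0.05408, so d_i2 = 18.49 cm; m₂ = −d_i2/d_o2 = -1.101.
m = m₁·m₂ = (-0.1650)(-1.101) = +0.182.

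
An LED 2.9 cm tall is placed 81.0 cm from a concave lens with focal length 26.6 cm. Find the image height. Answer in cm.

For a concave lens, f = -26.6 cm.
1/d_i = 1/f − 1/d_o = 1/(-26.60) − 1/(81.0) = -0.04994, so d_i = -20.02 cm.
m = −d_i/d_o = +0.2472.
|h_i| = |m|·h_o = 0.2472 × 2.9 = 0.717 cm. The image is virtual, upright and reduced, on the same side as the object.

0.717 cm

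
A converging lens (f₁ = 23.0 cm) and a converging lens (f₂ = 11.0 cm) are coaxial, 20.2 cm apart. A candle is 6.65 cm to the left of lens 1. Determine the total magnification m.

m = -0.834

Lens 1: 1/d_i1 = 1/(23.0) − 1/(6.65) = -0.1069, so d_i1 = -9.355 cm; m₁ = −d_i1/d_o1 = +1.407.
d_o2 = 20.2 − (-9.355) = 29.55 cm.
Lens 2: 1/d_i2 = 1/(11.0) − 1/(29.55) = 0.05707, so d_i2 = 17.52 cm; m₂ = −d_i2/d_o2 = -0.5930.
m = m₁·m₂ = (+1.407)(-0.5930) = -0.834.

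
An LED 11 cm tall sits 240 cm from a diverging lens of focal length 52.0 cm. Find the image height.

For a diverging lens, f = -52.0 cm.
1/d_i = 1/f − 1/d_o = 1/(-52.00) − 1/(240) = -0.02340, so d_i = -42.74 cm.
m = −d_i/d_o = +0.1781.
|h_i| = |m|·h_o = 0.1781 × 11 = 1.96 cm. The image is virtual, upright and reduced, on the same side as the object.

1.96 cm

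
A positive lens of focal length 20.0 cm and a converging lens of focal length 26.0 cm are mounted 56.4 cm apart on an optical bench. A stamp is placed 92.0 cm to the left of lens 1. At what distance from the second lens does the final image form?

Lens 1: 1/d_i1 = 1/f₁ − 1/d_o1 = 1/(20.0) − 1/(92.0) = 0.03913, so d_i1 = 25.56 cm.
The intermediate image is 25.56 cm to the right of lens 1, which is 56.4 − (25.56) = 30.84 cm to the left of lens 2, so d_o2 = +30.84 cm.
Lens 2: 1/d_i2 = 1/f₂ − 1/d_o2 = 1/(26.0) − 1/(30.84) = 0.006036, so d_i2 = 166 cm.
The final image is real, 166 cm to the right of lens 2 (overall magnification ≈ 1.5).

166 cm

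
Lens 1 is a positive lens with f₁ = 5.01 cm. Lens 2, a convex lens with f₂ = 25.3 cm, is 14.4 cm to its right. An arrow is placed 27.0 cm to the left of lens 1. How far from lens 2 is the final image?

Lens 1: 1/d_i1 = 1/f₁ − 1/d_o1 = 1/(5.01) − 1/(27.0) = 0.1626, so d_i1 = 6.151 cm.
The intermediate image is 6.151 cm to the right of lens 1, which is 14.4 − (6.151) = 8.249 cm to the left of lens 2, so d_o2 = +8.249 cm.
Lens 2: 1/d_i2 = 1/f₂ − 1/d_o2 = 1/(25.3) − 1/(8.249) = -0.08170, so d_i2 = -12.2 cm.
The final image is virtual, 12.2 cm to the left of lens 2 (overall magnification ≈ -0.34).

12.2 cm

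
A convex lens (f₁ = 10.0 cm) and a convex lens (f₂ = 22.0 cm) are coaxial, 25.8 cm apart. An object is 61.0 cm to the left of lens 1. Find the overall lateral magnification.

m = -0.529

Lens 1: 1/d_i1 = 1/(10.0) − 1/(61.0) = 0.08361, so d_i1 = 11.96 cm; m₁ = −d_i1/d_o1 = -0.1961.
d_o2 = 25.8 − (11.96) = 13.84 cm.
Lens 2: 1/d_i2 = 1/(22.0) − 1/(13.84) = -0.02680, so d_i2 = -37.31 cm; m₂ = −d_i2/d_o2 = +2.696.
m = m₁·m₂ = (-0.1961)(+2.696) = -0.529.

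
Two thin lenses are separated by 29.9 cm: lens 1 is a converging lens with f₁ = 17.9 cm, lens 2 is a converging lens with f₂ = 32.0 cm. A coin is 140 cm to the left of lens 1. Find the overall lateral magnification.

Lens 1: 1/d_i1 = 1/(17.9) − 1/(140) = 0.04872, so d_i1 = 20.52 cm; m₁ = −d_i1/d_o1 = -0.1466.
d_o2 = 29.9 − (20.52) = 9.380 cm.
Lens 2: 1/d_i2 = 1/(32.0) − 1/(9.380) = -0.07536, so d_i2 = -13.27 cm; m₂ = −d_i2/d_o2 = +1.415.
m = m₁·m₂ = (-0.1466)(+1.415) = -0.207.

m = -0.207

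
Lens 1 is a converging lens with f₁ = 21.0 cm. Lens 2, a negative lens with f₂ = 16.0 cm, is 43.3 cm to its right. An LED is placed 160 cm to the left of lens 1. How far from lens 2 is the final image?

8.71 cm

Lens 1: 1/d_i1 = 1/f₁ − 1/d_o1 = 1/(21.0) − 1/(160) = 0.04137, so d_i1 = 24.17 cm.
The intermediate image is 24.17 cm to the right of lens 1, which is 43.3 − (24.17) = 19.13 cm to the left of lens 2, so d_o2 = +19.13 cm.
Lens 2 is diverging, so f₂ = −16.0 cm.
Lens 2: 1/d_i2 = 1/f₂ − 1/d_o2 = 1/(-16.0) − 1/(19.13) = -0.1148, so d_i2 = -8.71 cm.
The final image is virtual, 8.71 cm to the left of lens 2 (overall magnification ≈ -0.069).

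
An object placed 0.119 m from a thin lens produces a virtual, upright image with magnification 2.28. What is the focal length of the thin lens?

m = −d_i/d_o ⇒ d_i = −m·d_o = −(+2.28)·(0.119) = -0.2713 m.
1/f = 1/d_o + 1/d_i = 1/(0.119) + 1/(-0.2713) = 4.717, so f = 0.212 m.
Since f is positive, the thin lens is converging.

f = 0.212 m (converging)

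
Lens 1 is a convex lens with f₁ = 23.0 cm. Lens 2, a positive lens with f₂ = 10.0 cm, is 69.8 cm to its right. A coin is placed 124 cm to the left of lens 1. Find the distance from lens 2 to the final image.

13.2 cm

Lens 1: 1/d_i1 = 1/f₁ − 1/d_o1 = 1/(23.0) − 1/(124) = 0.03541, so d_i1 = 28.24 cm.
The intermediate image is 28.24 cm to the right of lens 1, which is 69.8 − (28.24) = 41.56 cm to the left of lens 2, so d_o2 = +41.56 cm.
Lens 2: 1/d_i2 = 1/f₂ − 1/d_o2 = 1/(10.0) − 1/(41.56) = 0.07594, so d_i2 = 13.2 cm.
The final image is real, 13.2 cm to the right of lens 2 (overall magnification ≈ 0.072).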